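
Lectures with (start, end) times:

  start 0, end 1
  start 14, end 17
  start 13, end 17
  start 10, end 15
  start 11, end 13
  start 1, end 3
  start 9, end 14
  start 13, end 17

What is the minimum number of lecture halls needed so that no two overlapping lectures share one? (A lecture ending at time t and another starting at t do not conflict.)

4

Events (time:±→running): 0:+→1 1:-→0 1:+→1 3:-→0 9:+→1 10:+→2 11:+→3 13:-→2 13:+→3 13:+→4 … peak 4.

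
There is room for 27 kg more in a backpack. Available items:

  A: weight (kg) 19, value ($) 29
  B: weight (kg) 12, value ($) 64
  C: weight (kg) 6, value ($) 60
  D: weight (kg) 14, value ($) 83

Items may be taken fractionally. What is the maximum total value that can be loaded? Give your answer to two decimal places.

Greedy by value/weight ratio, highest first.
Ratios (sorted): C 10.00, D 5.93, B 5.33, A 1.53
take C (6 @ 60); take D (14 @ 83); take 7/12 of B → 37.33. Capacity used 27/27.
Total value = 180.33

180.33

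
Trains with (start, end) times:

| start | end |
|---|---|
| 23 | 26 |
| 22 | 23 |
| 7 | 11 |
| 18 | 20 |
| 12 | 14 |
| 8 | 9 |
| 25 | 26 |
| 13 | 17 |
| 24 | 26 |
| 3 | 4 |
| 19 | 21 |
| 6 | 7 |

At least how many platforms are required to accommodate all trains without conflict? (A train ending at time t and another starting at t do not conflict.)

3

Count concurrent intervals with a sweep; the peak is the room count.
starts: [3, 6, 7, 8, 12, 13, 18, 19, 22, 23, 24, 25]
ends:   [4, 7, 9, 11, 14, 17, 20, 21, 23, 26, 26, 26]
s3→1 e4→0 s6→1 e7→0 s7→1 s8→2 e9→1 e11→0 s12→1 s13→2 e14→1 e17→0 s18→1 s19→2 e20→1 e21→0 s22→1 e23→0 s23→1 s24→2 s25→3  — peak 3.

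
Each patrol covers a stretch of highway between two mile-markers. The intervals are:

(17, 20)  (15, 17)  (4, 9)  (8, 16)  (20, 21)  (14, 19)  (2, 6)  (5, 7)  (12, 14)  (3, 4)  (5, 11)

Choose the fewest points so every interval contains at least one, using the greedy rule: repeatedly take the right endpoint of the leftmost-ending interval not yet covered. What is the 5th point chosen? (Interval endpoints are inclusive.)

Process intervals by earliest right end; each time one isn't hit yet, stab at its right endpoint.
Sorted: [3,4] [2,6] [5,7] [4,9] [5,11] [12,14] [8,16] [15,17] [14,19] [17,20] [20,21]
{[3,4],[2,6]} hit by 4; {[5,7],[4,9],[5,11]} hit by 7; {[12,14],[8,16]} hit by 14; {[15,17],[14,19],[17,20]} hit by 17; {[20,21]} hit by 21.
Points: 4, 7, 14, 17, 21 (5 total).

21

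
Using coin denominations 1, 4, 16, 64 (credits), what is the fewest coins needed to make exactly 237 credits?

9

237 − 3×64→45 − 2×16→13 − 3×4→1 − 1×1→0
Total coins = 3 + 2 + 3 + 1 = 9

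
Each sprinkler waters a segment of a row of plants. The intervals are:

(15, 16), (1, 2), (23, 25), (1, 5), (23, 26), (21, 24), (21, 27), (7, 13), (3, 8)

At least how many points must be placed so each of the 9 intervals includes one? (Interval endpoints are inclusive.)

Sort by right endpoint; whenever an interval is uncovered, place a point at its right end.
Sorted: [1,2] [1,5] [3,8] [7,13] [15,16] [21,24] [23,25] [23,26] [21,27]
{[1,2],[1,5]} hit by 2; {[3,8],[7,13]} hit by 8; {[15,16]} hit by 16; {[21,24],[23,25],[23,26],[21,27]} hit by 24.
Points: 2, 8, 16, 24 (4 total).

4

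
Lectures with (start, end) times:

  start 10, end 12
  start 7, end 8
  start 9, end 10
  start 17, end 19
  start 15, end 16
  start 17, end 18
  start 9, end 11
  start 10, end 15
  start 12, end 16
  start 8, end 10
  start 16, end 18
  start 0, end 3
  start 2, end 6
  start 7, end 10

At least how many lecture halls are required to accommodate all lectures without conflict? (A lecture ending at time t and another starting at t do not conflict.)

starts: [0, 2, 7, 7, 8, 9, 9, 10, 10, 12, 15, 16, 17, 17]
ends:   [3, 6, 8, 10, 10, 10, 11, 12, 15, 16, 16, 18, 18, 19]
s0→1 s2→2 e3→1 e6→0 s7→1 s7→2 e8→1 s8→2 s9→3 s9→4  — peak 4.

4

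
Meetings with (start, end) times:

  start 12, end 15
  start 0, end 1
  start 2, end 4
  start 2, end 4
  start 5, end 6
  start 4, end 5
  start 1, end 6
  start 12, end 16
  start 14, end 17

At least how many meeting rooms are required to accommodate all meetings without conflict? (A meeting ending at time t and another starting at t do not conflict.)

3

The answer is the maximum number of intervals overlapping at any instant.
starts: [0, 1, 2, 2, 4, 5, 12, 12, 14]
ends:   [1, 4, 4, 5, 6, 6, 15, 16, 17]
s0→1 e1→0 s1→1 s2→2 s2→3  — peak 3.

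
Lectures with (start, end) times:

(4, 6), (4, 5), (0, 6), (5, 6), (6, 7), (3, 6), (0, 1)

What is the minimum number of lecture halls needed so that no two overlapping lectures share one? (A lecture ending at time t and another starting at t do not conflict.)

4

The answer is the maximum number of intervals overlapping at any instant.
Events (time:±→running): 0:+→1 0:+→2 1:-→1 3:+→2 4:+→3 4:+→4 … peak 4.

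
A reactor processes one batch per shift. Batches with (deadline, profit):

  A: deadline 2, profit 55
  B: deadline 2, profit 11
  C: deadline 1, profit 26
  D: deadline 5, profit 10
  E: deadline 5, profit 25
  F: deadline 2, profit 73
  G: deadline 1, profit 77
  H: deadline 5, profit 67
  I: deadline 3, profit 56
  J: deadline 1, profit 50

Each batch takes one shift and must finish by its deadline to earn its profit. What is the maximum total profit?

298

Profit order: G=77 F=73 H=67 I=56 A=55 J=50 C=26 E=25 B=11 D=10
Assign: G→slot 1, F→slot 2, H→slot 5, I→slot 3, A skipped, J skipped, C skipped, E→slot 4, B skipped, D skipped.
Slots: [1:G] [2:F] [3:I] [4:E] [5:H]
Profit = 77 + 73 + 56 + 25 + 67 = 298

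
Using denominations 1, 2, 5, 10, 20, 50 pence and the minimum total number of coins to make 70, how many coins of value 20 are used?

70 − 1×50→20 − 1×20→0
Count of 20: 1

1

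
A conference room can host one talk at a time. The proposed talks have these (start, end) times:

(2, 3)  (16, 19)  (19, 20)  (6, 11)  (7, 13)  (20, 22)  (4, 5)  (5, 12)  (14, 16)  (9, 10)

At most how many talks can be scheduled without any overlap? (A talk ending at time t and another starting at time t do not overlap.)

7

Sort by end time and greedily take each interval whose start is ≥ the last chosen end.
By end time: (2,3), (4,5), (9,10), (6,11), (5,12), (7,13), (14,16), (16,19), (19,20), (20,22).
Pick (2,3); next start ≥ 3 → (4,5); next start ≥ 5 → (9,10); next start ≥ 10 → (14,16); next start ≥ 16 → (16,19); next start ≥ 19 → (19,20); next start ≥ 20 → (20,22).
Selected 7 talks.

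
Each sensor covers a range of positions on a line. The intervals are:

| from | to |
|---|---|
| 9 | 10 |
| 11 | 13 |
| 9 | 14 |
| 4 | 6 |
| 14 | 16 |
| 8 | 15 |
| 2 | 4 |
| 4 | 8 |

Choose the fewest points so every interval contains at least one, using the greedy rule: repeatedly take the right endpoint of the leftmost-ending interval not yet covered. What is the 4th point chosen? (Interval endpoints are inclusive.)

16

Process intervals by earliest right end; each time one isn't hit yet, stab at its right endpoint.
By right end: [2,4]  [4,6]  [4,8]  [9,10]  [11,13]  [9,14]  [8,15]  [14,16]
[2,4] uncovered → point at 4; [9,10] uncovered → point at 10; [11,13] uncovered → point at 13; [14,16] uncovered → point at 16.
Points: 4, 10, 13, 16 (4 total).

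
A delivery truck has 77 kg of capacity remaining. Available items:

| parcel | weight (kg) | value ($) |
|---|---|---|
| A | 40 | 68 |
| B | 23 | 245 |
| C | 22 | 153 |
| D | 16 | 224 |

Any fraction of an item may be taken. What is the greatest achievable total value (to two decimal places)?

649.20

Order: D (224/16=14.00) > B (245/23=10.65) > C (153/22=6.95) > A (68/40=1.70)
Fill: take D (16 @ 224) → take B (23 @ 245) → take C (22 @ 153) → take 16/40 of A → 27.20; 77/77 used.
Total value = 649.20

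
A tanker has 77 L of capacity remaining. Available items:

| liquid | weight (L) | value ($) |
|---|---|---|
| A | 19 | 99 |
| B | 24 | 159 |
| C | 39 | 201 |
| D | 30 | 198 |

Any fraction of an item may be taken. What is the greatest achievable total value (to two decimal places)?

476.62

Sort by value per unit weight and fill in that order.
Order: B (159/24=6.62) > D (198/30=6.60) > A (99/19=5.21) > C (201/39=5.15)
Fill: take B (24 @ 159) → take D (30 @ 198) → take A (19 @ 99) → take 4/39 of C → 20.62; 77/77 used.
Total value = 476.62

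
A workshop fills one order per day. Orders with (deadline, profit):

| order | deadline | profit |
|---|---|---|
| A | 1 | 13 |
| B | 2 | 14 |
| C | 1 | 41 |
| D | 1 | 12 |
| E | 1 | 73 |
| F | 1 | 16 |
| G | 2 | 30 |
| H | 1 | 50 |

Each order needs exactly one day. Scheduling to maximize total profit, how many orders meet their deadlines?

By profit: E(d1,73), H(d1,50), C(d1,41), G(d2,30), F(d1,16), B(d2,14), A(d1,13), D(d1,12)
E→slot 1; H skipped; C skipped; G→slot 2; F skipped; B skipped; A skipped; D skipped.
2 of 8 scheduled.

2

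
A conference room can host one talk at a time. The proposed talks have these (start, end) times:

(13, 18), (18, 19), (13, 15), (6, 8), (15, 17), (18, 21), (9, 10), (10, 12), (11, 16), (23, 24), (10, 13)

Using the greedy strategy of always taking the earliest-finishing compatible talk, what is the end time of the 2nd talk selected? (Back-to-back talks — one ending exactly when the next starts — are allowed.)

10

Order by finish time; keep every interval that doesn't clash with the previous kept one.
Sorted by end: (6,8)  (9,10)  (10,12)  (10,13)  (13,15)  (11,16)  (15,17)  (13,18)  (18,19)  (18,21)  (23,24)
take (6,8); take (9,10); take (10,12); take (13,15); skip (11,16); take (15,17); take (18,19); take (23,24).
Selected: (6,8) (9,10) (10,12) (13,15) (15,17) (18,19) (23,24)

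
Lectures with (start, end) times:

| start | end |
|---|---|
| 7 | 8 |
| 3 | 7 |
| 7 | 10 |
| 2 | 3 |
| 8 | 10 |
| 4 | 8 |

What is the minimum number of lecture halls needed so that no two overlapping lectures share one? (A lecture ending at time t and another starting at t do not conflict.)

3

Count concurrent intervals with a sweep; the peak is the room count.
Events (time:±→running): 2:+→1 3:-→0 3:+→1 4:+→2 7:-→1 7:+→2 7:+→3 … peak 3.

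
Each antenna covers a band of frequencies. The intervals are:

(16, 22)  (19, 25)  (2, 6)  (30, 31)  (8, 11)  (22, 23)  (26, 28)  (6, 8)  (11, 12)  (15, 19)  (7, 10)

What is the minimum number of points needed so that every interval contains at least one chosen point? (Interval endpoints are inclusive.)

7

Sort by right endpoint; whenever an interval is uncovered, place a point at its right end.
Sorted: [2,6] [6,8] [7,10] [8,11] [11,12] [15,19] [16,22] [22,23] [19,25] [26,28] [30,31]
{[2,6],[6,8]} hit by 6; {[7,10],[8,11]} hit by 10; {[11,12]} hit by 12; {[15,19],[16,22]} hit by 19; {[22,23],[19,25]} hit by 23; {[26,28]} hit by 28; {[30,31]} hit by 31.
Points: 6, 10, 12, 19, 23, 28, 31 (7 total).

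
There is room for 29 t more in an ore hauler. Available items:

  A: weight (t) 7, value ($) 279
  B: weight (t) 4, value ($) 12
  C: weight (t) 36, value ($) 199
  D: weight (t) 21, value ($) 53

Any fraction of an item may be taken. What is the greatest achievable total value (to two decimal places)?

400.61

Sort by value per unit weight and fill in that order.
Ratios (sorted): A 39.86, C 5.53, B 3.00, D 2.52
take A (7 @ 279); take 22/36 of C → 121.61. Capacity used 29/29.
Total value = 400.61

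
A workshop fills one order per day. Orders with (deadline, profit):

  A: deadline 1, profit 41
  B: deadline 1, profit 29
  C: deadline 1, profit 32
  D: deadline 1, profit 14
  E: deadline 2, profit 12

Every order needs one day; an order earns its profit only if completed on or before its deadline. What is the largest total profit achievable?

Profit order: A=41 C=32 B=29 D=14 E=12
Assign: A→slot 1, C skipped, B skipped, D skipped, E→slot 2.
Slots: [1:A] [2:E]
Profit = 41 + 12 = 53

53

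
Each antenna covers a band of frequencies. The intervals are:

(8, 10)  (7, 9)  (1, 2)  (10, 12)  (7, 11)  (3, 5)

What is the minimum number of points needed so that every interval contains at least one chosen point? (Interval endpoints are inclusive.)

Process intervals by earliest right end; each time one isn't hit yet, stab at its right endpoint.
Sorted: [1,2] [3,5] [7,9] [8,10] [7,11] [10,12]
{[1,2]} hit by 2; {[3,5]} hit by 5; {[7,9],[8,10],[7,11]} hit by 9; {[10,12]} hit by 12.
Points: 2, 5, 9, 12 (4 total).

4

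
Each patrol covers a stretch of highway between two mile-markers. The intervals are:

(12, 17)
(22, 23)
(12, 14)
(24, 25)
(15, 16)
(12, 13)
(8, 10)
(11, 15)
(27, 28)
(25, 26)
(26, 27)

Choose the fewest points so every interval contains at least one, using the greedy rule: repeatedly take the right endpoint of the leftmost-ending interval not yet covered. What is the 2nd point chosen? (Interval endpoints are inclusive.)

13

By right end: [8,10]  [12,13]  [12,14]  [11,15]  [15,16]  [12,17]  [22,23]  [24,25]  [25,26]  [26,27]  [27,28]
[8,10] uncovered → point at 10; [12,13] uncovered → point at 13; [15,16] uncovered → point at 16; [22,23] uncovered → point at 23; [24,25] uncovered → point at 25; [26,27] uncovered → point at 27.
Points: 10, 13, 16, 23, 25, 27 (6 total).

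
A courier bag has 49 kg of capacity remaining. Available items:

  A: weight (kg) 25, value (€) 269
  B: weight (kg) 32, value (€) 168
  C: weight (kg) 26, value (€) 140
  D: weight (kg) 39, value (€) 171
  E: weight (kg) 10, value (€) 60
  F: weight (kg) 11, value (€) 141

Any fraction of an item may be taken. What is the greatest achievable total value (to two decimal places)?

486.15

Ratios (sorted): F 12.82, A 10.76, E 6.00, C 5.38, B 5.25, D 4.38
take F (11 @ 141); take A (25 @ 269); take E (10 @ 60); take 3/26 of C → 16.15. Capacity used 49/49.
Total value = 486.15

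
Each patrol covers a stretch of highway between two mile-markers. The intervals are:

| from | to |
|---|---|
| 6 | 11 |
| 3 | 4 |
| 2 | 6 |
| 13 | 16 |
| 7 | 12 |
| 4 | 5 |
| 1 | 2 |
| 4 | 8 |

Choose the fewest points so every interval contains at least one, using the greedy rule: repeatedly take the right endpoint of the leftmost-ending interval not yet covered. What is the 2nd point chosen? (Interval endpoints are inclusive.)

Sorted: [1,2] [3,4] [4,5] [2,6] [4,8] [6,11] [7,12] [13,16]
{[1,2]} hit by 2; {[3,4],[4,5],[2,6],[4,8]} hit by 4; {[6,11],[7,12]} hit by 11; {[13,16]} hit by 16.
Points: 2, 4, 11, 16 (4 total).

4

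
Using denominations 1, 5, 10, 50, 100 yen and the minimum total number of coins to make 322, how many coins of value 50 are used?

Greedy: take as many of the largest coin as possible, then repeat with the remainder.
322 − 3×100→22 − 2×10→2 − 2×1→0
Count of 50: 0

0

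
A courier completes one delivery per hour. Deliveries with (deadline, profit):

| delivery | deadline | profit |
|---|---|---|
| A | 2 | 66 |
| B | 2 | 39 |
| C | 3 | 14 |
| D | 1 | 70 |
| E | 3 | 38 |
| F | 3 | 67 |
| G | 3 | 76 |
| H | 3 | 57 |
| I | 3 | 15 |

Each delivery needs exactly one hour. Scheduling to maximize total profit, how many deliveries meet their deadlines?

3

Sort by profit descending; place each in the latest free slot ≤ its deadline.
Profit order: G=76 D=70 F=67 A=66 H=57 B=39 E=38 I=15 C=14
Assign: G→slot 3, D→slot 1, F→slot 2, A skipped, H skipped, B skipped, E skipped, I skipped, C skipped.
Slots: [1:D] [2:F] [3:G]
3 of 9 scheduled.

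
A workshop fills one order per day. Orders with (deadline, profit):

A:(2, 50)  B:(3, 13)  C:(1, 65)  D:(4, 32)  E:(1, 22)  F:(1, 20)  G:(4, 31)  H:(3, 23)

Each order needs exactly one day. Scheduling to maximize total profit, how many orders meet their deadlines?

Sort by profit descending; place each in the latest free slot ≤ its deadline.
Profit order: C=65 A=50 D=32 G=31 H=23 E=22 F=20 B=13
Assign: C→slot 1, A→slot 2, D→slot 4, G→slot 3, H skipped, E skipped, F skipped, B skipped.
Slots: [1:C] [2:A] [3:G] [4:D]
4 of 8 scheduled.

4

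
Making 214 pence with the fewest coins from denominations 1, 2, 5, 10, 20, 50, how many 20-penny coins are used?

Use the largest denomination that fits, subtract, and repeat.
214 = 4×50 + 1×10 + 2×2
Count of 20: 0

0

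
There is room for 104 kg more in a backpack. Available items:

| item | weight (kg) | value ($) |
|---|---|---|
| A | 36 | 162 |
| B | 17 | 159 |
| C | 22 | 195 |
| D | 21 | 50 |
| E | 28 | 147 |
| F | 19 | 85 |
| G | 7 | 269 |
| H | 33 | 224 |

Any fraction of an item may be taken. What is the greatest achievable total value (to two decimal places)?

Greedy by value/weight ratio, highest first.
Order: G (269/7=38.43) > B (159/17=9.35) > C (195/22=8.86) > H (224/33=6.79) > E (147/28=5.25) > A (162/36=4.50) > F (85/19=4.47) > D (50/21=2.38)
Fill: take G (7 @ 269) → take B (17 @ 159) → take C (22 @ 195) → take H (33 @ 224) → take 25/28 of E → 131.25; 104/104 used.
Total value = 978.25

978.25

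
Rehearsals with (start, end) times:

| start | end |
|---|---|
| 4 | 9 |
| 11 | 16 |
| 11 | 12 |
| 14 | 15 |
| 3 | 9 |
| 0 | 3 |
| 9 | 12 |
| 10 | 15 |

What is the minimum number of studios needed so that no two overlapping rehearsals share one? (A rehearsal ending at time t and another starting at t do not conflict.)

Events (time:±→running): 0:+→1 3:-→0 3:+→1 4:+→2 9:-→1 9:-→0 9:+→1 10:+→2 11:+→3 11:+→4 … peak 4.

4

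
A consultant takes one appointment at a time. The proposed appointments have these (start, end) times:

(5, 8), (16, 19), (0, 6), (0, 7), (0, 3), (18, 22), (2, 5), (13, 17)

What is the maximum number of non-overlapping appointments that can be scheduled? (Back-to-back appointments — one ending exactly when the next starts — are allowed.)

4

Greedy by earliest finish: after sorting by end time, pick each interval compatible with the last pick.
Sorted by end: (0,3)  (2,5)  (0,6)  (0,7)  (5,8)  (13,17)  (16,19)  (18,22)
take (0,3); skip (2,5); skip (0,7); take (5,8); take (13,17); take (18,22).
Selected 4 appointments.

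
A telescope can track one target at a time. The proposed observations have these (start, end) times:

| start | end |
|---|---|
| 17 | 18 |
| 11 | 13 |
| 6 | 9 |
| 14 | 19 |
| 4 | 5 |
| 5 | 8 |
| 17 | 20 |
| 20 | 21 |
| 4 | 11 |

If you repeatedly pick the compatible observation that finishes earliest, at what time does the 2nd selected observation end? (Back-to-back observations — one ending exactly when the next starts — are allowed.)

Order by finish time; keep every interval that doesn't clash with the previous kept one.
By end time: (4,5), (5,8), (6,9), (4,11), (11,13), (17,18), (14,19), (17,20), (20,21).
Pick (4,5); next start ≥ 5 → (5,8); next start ≥ 8 → (11,13); next start ≥ 13 → (17,18); next start ≥ 18 → (20,21).
Selected: (4,5) (5,8) (11,13) (17,18) (20,21)

8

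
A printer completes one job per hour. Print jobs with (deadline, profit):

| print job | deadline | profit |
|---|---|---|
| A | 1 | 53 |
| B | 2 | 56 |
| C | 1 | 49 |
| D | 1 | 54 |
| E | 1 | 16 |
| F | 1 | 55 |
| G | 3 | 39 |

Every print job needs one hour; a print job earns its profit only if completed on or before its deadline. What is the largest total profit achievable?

150

Profit order: B=56 F=55 D=54 A=53 C=49 G=39 E=16
Assign: B→slot 2, F→slot 1, D skipped, A skipped, C skipped, G→slot 3, E skipped.
Slots: [1:F] [2:B] [3:G]
Profit = 55 + 56 + 39 = 150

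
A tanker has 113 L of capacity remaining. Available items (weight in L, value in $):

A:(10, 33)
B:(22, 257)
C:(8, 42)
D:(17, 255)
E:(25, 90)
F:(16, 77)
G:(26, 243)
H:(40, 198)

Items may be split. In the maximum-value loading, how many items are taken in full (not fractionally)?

5

Sort by value per unit weight and fill in that order.
Ratios (sorted): D 15.00, B 11.68, G 9.35, C 5.25, H 4.95, F 4.81, E 3.60, A 3.30
take D (17 @ 255); take B (22 @ 257); take G (26 @ 243); take C (8 @ 42); take H (40 @ 198). Capacity used 113/113.
5 item(s) taken whole.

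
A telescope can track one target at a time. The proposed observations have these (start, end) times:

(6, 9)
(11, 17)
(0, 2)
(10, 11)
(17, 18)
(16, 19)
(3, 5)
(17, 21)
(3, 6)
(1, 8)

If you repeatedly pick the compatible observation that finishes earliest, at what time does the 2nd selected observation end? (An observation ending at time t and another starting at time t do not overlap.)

Greedy by earliest finish: after sorting by end time, pick each interval compatible with the last pick.
By end time: (0,2), (3,5), (3,6), (1,8), (6,9), (10,11), (11,17), (17,18), (16,19), (17,21).
Pick (0,2); next start ≥ 2 → (3,5); next start ≥ 5 → (6,9); next start ≥ 9 → (10,11); next start ≥ 11 → (11,17); next start ≥ 17 → (17,18).
Selected: (0,2) (3,5) (6,9) (10,11) (11,17) (17,18)

5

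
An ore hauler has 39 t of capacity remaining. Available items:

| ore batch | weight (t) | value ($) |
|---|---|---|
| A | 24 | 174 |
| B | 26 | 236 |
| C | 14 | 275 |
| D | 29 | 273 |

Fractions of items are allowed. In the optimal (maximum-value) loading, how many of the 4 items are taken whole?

Sort by value per unit weight and fill in that order.
Ratios (sorted): C 19.64, D 9.41, B 9.08, A 7.25
take C (14 @ 275); take 25/29 of D → 235.34. Capacity used 39/39.
1 item(s) taken whole; one partial (take 25/29 of D).

1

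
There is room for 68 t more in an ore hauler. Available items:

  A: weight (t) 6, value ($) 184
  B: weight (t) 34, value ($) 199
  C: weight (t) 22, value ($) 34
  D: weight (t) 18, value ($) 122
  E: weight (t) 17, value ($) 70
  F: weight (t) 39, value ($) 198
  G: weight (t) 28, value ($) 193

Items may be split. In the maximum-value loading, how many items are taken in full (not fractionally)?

3

Ratios (sorted): A 30.67, G 6.89, D 6.78, B 5.85, F 5.08, E 4.12, C 1.55
take A (6 @ 184); take G (28 @ 193); take D (18 @ 122); take 16/34 of B → 93.65. Capacity used 68/68.
3 item(s) taken whole; one partial (take 16/34 of B).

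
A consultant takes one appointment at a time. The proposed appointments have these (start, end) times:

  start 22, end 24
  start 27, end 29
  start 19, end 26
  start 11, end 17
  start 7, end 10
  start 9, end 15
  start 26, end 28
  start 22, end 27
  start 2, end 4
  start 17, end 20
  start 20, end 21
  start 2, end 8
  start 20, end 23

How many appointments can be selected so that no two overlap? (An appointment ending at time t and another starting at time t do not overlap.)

Order by finish time; keep every interval that doesn't clash with the previous kept one.
Sorted by end: (2,4)  (2,8)  (7,10)  (9,15)  (11,17)  (17,20)  (20,21)  (20,23)  (22,24)  (19,26)  (22,27)  (26,28)  (27,29)
take (2,4); skip (2,8); take (7,10); take (11,17); take (17,20); take (20,21); skip (20,23); take (22,24); skip (22,27); take (26,28).
Selected 7 appointments.

7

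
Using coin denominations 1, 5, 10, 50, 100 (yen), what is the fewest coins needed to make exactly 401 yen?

401 = 4×100 + 1×1
Total coins = 4 + 1 = 5

5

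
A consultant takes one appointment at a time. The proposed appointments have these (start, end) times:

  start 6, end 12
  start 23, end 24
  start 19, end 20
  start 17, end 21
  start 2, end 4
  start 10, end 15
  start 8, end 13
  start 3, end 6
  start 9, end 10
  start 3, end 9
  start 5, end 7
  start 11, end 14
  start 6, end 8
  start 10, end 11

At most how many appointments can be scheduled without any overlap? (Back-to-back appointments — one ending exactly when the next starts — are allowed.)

7

Order by finish time; keep every interval that doesn't clash with the previous kept one.
Sorted by end: (2,4)  (3,6)  (5,7)  (6,8)  (3,9)  (9,10)  (10,11)  (6,12)  (8,13)  (11,14)  (10,15)  (19,20)  (17,21)  (23,24)
take (2,4); take (5,7); take (9,10); take (10,11); take (11,14); take (19,20); take (23,24).
Selected 7 appointments.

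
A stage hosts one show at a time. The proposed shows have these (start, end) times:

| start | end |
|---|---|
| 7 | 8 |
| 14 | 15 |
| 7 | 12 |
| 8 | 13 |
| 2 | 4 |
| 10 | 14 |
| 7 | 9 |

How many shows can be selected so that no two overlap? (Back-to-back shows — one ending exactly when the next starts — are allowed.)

Order by finish time; keep every interval that doesn't clash with the previous kept one.
By end time: (2,4), (7,8), (7,9), (7,12), (8,13), (10,14), (14,15).
Pick (2,4); next start ≥ 4 → (7,8); next start ≥ 8 → (8,13); next start ≥ 13 → (14,15).
Selected 4 shows.

4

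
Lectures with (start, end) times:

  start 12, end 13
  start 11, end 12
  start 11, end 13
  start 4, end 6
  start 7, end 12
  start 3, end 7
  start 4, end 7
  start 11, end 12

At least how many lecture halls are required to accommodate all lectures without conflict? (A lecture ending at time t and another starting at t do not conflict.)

Count concurrent intervals with a sweep; the peak is the room count.
starts: [3, 4, 4, 7, 11, 11, 11, 12]
ends:   [6, 7, 7, 12, 12, 12, 13, 13]
s3→1 s4→2 s4→3 e6→2 e7→1 e7→0 s7→1 s11→2 s11→3 s11→4  — peak 4.

4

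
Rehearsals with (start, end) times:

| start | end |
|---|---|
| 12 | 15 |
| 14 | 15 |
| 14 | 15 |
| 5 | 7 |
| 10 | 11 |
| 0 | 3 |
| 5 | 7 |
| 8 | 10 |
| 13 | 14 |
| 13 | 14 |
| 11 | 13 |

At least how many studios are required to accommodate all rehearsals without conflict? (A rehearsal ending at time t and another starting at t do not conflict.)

3

Count concurrent intervals with a sweep; the peak is the room count.
Events (time:±→running): 0:+→1 3:-→0 5:+→1 5:+→2 7:-→1 7:-→0 8:+→1 10:-→0 10:+→1 11:-→0 11:+→1 12:+→2 13:-→1 13:+→2 13:+→3 … peak 3.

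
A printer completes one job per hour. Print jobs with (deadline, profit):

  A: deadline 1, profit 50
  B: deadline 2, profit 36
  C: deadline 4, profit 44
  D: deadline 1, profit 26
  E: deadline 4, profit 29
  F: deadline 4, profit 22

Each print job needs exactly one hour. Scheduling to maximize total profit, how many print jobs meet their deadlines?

4

By profit: A(d1,50), C(d4,44), B(d2,36), E(d4,29), D(d1,26), F(d4,22)
A→slot 1; C→slot 4; B→slot 2; E→slot 3; D skipped; F skipped.
4 of 6 scheduled.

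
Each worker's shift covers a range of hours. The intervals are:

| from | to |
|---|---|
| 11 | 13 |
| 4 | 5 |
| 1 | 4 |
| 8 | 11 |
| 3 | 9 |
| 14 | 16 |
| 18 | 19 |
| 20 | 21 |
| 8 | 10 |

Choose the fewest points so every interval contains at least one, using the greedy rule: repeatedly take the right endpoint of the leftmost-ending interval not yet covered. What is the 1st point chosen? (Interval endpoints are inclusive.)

4

Sort by right endpoint; whenever an interval is uncovered, place a point at its right end.
By right end: [1,4]  [4,5]  [3,9]  [8,10]  [8,11]  [11,13]  [14,16]  [18,19]  [20,21]
[1,4] uncovered → point at 4; [8,10] uncovered → point at 10; [11,13] uncovered → point at 13; [14,16] uncovered → point at 16; [18,19] uncovered → point at 19; [20,21] uncovered → point at 21.
Points: 4, 10, 13, 16, 19, 21 (6 total).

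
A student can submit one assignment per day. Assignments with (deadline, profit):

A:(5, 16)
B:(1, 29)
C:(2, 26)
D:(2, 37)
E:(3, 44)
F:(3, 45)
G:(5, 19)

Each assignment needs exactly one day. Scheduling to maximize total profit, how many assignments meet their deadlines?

5

Sort by profit descending; place each in the latest free slot ≤ its deadline.
Profit order: F=45 E=44 D=37 B=29 C=26 G=19 A=16
Assign: F→slot 3, E→slot 2, D→slot 1, B skipped, C skipped, G→slot 5, A→slot 4.
Slots: [1:D] [2:E] [3:F] [4:A] [5:G]
5 of 7 scheduled.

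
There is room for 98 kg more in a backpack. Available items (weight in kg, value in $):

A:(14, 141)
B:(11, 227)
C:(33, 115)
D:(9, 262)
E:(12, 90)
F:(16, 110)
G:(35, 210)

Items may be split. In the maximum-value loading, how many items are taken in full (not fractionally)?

Greedy by value/weight ratio, highest first.
Order: D (262/9=29.11) > B (227/11=20.64) > A (141/14=10.07) > E (90/12=7.50) > F (110/16=6.88) > G (210/35=6.00) > C (115/33=3.48)
Fill: take D (9 @ 262) → take B (11 @ 227) → take A (14 @ 141) → take E (12 @ 90) → take F (16 @ 110) → take G (35 @ 210) → take 1/33 of C → 3.48; 98/98 used.
6 item(s) taken whole; one partial (take 1/33 of C).

6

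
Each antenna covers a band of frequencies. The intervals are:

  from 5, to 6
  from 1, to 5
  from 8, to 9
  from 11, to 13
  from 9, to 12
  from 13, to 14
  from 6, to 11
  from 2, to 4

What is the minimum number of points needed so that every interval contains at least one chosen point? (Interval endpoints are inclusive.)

By right end: [2,4]  [1,5]  [5,6]  [8,9]  [6,11]  [9,12]  [11,13]  [13,14]
[2,4] uncovered → point at 4; [5,6] uncovered → point at 6; [8,9] uncovered → point at 9; [11,13] uncovered → point at 13.
Points: 4, 6, 9, 13 (4 total).

4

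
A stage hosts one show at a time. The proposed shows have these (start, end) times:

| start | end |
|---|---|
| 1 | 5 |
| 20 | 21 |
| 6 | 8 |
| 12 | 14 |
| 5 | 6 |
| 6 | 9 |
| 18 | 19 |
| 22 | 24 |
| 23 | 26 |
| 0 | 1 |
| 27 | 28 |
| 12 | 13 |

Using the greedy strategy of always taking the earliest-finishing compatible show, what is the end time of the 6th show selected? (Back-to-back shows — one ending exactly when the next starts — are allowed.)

Sort by end time and greedily take each interval whose start is ≥ the last chosen end.
By end time: (0,1), (1,5), (5,6), (6,8), (6,9), (12,13), (12,14), (18,19), (20,21), (22,24), (23,26), (27,28).
Pick (0,1); next start ≥ 1 → (1,5); next start ≥ 5 → (5,6); next start ≥ 6 → (6,8); next start ≥ 8 → (12,13); next start ≥ 13 → (18,19); next start ≥ 19 → (20,21); next start ≥ 21 → (22,24); next start ≥ 24 → (27,28).
Selected: (0,1) (1,5) (5,6) (6,8) (12,13) (18,19) (20,21) (22,24) (27,28)

19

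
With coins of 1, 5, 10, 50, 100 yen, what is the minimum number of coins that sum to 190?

Use the largest denomination that fits, subtract, and repeat.
190 = 1×100 + 1×50 + 4×10
Total coins = 1 + 1 + 4 = 6

6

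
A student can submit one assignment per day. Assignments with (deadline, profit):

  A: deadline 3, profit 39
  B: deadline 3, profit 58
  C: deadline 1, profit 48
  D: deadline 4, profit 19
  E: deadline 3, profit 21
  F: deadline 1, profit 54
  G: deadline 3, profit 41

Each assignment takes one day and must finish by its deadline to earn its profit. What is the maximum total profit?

Sort by profit descending; place each in the latest free slot ≤ its deadline.
Profit order: B=58 F=54 C=48 G=41 A=39 E=21 D=19
Assign: B→slot 3, F→slot 1, C skipped, G→slot 2, A skipped, E skipped, D→slot 4.
Slots: [1:F] [2:G] [3:B] [4:D]
Profit = 54 + 41 + 58 + 19 = 172

172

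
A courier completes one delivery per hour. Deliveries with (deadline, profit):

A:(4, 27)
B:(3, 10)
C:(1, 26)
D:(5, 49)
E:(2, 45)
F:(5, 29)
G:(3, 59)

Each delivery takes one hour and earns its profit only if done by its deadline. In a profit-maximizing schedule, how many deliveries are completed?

Profit order: G=59 D=49 E=45 F=29 A=27 C=26 B=10
Assign: G→slot 3, D→slot 5, E→slot 2, F→slot 4, A→slot 1, C skipped, B skipped.
Slots: [1:A] [2:E] [3:G] [4:F] [5:D]
5 of 7 scheduled.

5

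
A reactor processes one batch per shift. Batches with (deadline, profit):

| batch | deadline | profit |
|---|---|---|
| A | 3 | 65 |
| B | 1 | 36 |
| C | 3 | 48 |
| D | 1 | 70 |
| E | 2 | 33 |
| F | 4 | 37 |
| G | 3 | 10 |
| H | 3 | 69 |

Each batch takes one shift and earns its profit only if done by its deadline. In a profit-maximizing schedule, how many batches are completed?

4

Profit order: D=70 H=69 A=65 C=48 F=37 B=36 E=33 G=10
Assign: D→slot 1, H→slot 3, A→slot 2, C skipped, F→slot 4, B skipped, E skipped, G skipped.
Slots: [1:D] [2:A] [3:H] [4:F]
4 of 8 scheduled.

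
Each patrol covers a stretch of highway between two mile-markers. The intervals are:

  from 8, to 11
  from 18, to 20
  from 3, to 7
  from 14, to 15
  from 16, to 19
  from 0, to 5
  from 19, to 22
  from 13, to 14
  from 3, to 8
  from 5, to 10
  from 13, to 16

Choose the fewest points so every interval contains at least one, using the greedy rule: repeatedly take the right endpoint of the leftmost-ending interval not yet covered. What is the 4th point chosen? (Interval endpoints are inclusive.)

Sort by right endpoint; whenever an interval is uncovered, place a point at its right end.
Sorted: [0,5] [3,7] [3,8] [5,10] [8,11] [13,14] [14,15] [13,16] [16,19] [18,20] [19,22]
{[0,5],[3,7],[3,8],[5,10]} hit by 5; {[8,11]} hit by 11; {[13,14],[14,15],[13,16]} hit by 14; {[16,19],[18,20],[19,22]} hit by 19.
Points: 5, 11, 14, 19 (4 total).

19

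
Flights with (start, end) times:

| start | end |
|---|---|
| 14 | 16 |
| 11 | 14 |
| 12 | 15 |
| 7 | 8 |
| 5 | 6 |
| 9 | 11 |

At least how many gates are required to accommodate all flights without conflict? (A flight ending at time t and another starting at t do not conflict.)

The answer is the maximum number of intervals overlapping at any instant.
Events (time:±→running): 5:+→1 6:-→0 7:+→1 8:-→0 9:+→1 11:-→0 11:+→1 12:+→2 … peak 2.

2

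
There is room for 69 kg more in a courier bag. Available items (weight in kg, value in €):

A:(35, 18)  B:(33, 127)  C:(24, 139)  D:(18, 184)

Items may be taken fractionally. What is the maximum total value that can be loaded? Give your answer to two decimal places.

Order: D (184/18=10.22) > C (139/24=5.79) > B (127/33=3.85) > A (18/35=0.51)
Fill: take D (18 @ 184) → take C (24 @ 139) → take 27/33 of B → 103.91; 69/69 used.
Total value = 426.91

426.91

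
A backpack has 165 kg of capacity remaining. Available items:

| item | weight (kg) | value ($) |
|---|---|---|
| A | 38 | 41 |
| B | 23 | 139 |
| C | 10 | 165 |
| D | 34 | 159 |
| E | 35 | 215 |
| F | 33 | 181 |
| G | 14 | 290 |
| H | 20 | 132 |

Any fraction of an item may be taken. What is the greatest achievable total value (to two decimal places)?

1262.29

Greedy by value/weight ratio, highest first.
Ratios (sorted): G 20.71, C 16.50, H 6.60, E 6.14, B 6.04, F 5.48, D 4.68, A 1.08
take G (14 @ 290); take C (10 @ 165); take H (20 @ 132); take E (35 @ 215); take B (23 @ 139); take F (33 @ 181); take 30/34 of D → 140.29. Capacity used 165/165.
Total value = 1262.29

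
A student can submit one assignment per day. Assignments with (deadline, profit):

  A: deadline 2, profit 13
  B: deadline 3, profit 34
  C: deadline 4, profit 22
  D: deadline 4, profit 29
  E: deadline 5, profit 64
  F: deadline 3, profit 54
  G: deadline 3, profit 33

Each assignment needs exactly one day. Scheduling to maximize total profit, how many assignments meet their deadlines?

Sort by profit descending; place each in the latest free slot ≤ its deadline.
By profit: E(d5,64), F(d3,54), B(d3,34), G(d3,33), D(d4,29), C(d4,22), A(d2,13)
E→slot 5; F→slot 3; B→slot 2; G→slot 1; D→slot 4; C skipped; A skipped.
5 of 7 scheduled.

5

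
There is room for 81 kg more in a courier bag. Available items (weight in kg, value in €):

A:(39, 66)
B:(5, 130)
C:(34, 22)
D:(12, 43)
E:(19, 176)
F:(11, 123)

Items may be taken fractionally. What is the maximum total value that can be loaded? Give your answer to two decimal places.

Ratios (sorted): B 26.00, F 11.18, E 9.26, D 3.58, A 1.69, C 0.65
take B (5 @ 130); take F (11 @ 123); take E (19 @ 176); take D (12 @ 43); take 34/39 of A → 57.54. Capacity used 81/81.
Total value = 529.54

529.54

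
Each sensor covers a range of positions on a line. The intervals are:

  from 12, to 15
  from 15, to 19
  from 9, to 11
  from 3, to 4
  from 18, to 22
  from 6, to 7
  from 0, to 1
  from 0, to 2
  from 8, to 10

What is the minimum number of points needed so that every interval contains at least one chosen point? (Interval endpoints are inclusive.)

6

Process intervals by earliest right end; each time one isn't hit yet, stab at its right endpoint.
Sorted: [0,1] [0,2] [3,4] [6,7] [8,10] [9,11] [12,15] [15,19] [18,22]
{[0,1],[0,2]} hit by 1; {[3,4]} hit by 4; {[6,7]} hit by 7; {[8,10],[9,11]} hit by 10; {[12,15],[15,19]} hit by 15; {[18,22]} hit by 22.
Points: 1, 4, 7, 10, 15, 22 (6 total).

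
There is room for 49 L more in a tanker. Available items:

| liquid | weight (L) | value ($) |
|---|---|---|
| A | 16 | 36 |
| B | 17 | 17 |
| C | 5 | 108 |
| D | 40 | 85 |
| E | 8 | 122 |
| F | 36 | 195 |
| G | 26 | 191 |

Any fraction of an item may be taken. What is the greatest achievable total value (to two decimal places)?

475.17

Order: C (108/5=21.60) > E (122/8=15.25) > G (191/26=7.35) > F (195/36=5.42) > A (36/16=2.25) > D (85/40=2.12) > B (17/17=1.00)
Fill: take C (5 @ 108) → take E (8 @ 122) → take G (26 @ 191) → take 10/36 of F → 54.17; 49/49 used.
Total value = 475.17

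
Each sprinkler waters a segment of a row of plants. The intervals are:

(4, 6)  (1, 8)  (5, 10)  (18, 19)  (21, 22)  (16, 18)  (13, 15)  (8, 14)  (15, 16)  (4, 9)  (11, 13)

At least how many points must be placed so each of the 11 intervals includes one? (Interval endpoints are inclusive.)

5

By right end: [4,6]  [1,8]  [4,9]  [5,10]  [11,13]  [8,14]  [13,15]  [15,16]  [16,18]  [18,19]  [21,22]
[4,6] uncovered → point at 6; [11,13] uncovered → point at 13; [15,16] uncovered → point at 16; [18,19] uncovered → point at 19; [21,22] uncovered → point at 22.
Points: 6, 13, 16, 19, 22 (5 total).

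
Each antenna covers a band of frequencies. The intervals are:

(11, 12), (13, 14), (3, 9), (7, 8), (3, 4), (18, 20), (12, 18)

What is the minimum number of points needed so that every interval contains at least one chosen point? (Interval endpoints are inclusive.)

Process intervals by earliest right end; each time one isn't hit yet, stab at its right endpoint.
Sorted: [3,4] [7,8] [3,9] [11,12] [13,14] [12,18] [18,20]
{[3,4]} hit by 4; {[7,8],[3,9]} hit by 8; {[11,12]} hit by 12; {[13,14],[12,18]} hit by 14; {[18,20]} hit by 20.
Points: 4, 8, 12, 14, 20 (5 total).

5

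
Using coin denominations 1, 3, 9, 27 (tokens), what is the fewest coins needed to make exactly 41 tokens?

Greedy: take as many of the largest coin as possible, then repeat with the remainder.
41 = 1×27 + 1×9 + 1×3 + 2×1
Total coins = 1 + 1 + 1 + 2 = 5

5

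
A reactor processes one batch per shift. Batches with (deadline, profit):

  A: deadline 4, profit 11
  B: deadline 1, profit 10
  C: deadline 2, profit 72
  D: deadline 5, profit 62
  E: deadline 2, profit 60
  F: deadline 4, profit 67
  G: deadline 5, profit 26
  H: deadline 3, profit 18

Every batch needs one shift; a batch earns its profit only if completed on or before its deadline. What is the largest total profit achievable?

Sort by profit descending; place each in the latest free slot ≤ its deadline.
By profit: C(d2,72), F(d4,67), D(d5,62), E(d2,60), G(d5,26), H(d3,18), A(d4,11), B(d1,10)
C→slot 2; F→slot 4; D→slot 5; E→slot 1; G→slot 3; H skipped; A skipped; B skipped.
Profit = 60 + 72 + 26 + 67 + 62 = 287

287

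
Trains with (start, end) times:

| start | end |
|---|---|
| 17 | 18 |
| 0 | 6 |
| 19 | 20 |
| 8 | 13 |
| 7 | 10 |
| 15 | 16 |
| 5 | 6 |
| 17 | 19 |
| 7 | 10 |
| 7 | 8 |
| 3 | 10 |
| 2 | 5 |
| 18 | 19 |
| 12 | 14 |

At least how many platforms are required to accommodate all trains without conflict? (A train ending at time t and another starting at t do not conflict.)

starts: [0, 2, 3, 5, 7, 7, 7, 8, 12, 15, 17, 17, 18, 19]
ends:   [5, 6, 6, 8, 10, 10, 10, 13, 14, 16, 18, 19, 19, 20]
s0→1 s2→2 s3→3 e5→2 s5→3 e6→2 e6→1 s7→2 s7→3 s7→4  — peak 4.

4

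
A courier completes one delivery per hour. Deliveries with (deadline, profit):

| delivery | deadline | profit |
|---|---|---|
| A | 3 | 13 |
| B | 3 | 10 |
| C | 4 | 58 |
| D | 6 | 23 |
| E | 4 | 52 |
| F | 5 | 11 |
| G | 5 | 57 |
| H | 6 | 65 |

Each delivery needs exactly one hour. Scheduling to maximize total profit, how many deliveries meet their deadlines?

Sort by profit descending; place each in the latest free slot ≤ its deadline.
Profit order: H=65 C=58 G=57 E=52 D=23 A=13 F=11 B=10
Assign: H→slot 6, C→slot 4, G→slot 5, E→slot 3, D→slot 2, A→slot 1, F skipped, B skipped.
Slots: [1:A] [2:D] [3:E] [4:C] [5:G] [6:H]
6 of 8 scheduled.

6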